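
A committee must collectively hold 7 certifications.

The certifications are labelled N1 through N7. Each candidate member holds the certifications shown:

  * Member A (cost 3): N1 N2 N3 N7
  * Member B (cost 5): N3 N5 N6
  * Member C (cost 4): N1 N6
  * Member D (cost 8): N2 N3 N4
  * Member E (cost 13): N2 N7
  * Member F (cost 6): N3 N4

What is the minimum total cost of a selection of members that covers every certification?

14

A, B, F together cover every certification (A ∪ B ∪ F = {N1, N2, N3, N4, N5, N6, N7}); total cost 3 + 5 + 6 = 14.
No covering selection has total cost below 14.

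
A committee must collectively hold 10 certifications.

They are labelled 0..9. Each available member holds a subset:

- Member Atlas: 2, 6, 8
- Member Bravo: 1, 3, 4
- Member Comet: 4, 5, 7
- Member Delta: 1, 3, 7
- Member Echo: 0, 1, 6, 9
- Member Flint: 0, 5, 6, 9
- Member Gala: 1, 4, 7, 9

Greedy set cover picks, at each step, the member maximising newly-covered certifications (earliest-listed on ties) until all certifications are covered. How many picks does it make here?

4

Greedy: pick Echo (covers 4 new) → pick Comet (covers 3 new) → pick Atlas (covers 2 new) → pick Bravo (covers 1 new). Total picks: 4.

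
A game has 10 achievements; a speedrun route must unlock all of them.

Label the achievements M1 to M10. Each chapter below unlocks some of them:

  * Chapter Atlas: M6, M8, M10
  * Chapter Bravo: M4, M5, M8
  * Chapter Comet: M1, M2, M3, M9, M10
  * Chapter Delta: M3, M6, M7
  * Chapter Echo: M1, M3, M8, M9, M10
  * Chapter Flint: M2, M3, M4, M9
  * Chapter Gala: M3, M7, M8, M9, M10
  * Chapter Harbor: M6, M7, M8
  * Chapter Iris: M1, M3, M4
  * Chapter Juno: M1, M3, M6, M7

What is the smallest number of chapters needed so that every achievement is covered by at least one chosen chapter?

Take {Bravo, Comet, Delta}. Their union is {M1, M2, M3, M4, M5, M6, M7, M8, M9, M10}, which is all 10 achievements.
Only Bravo contains M5, so Bravo is forced; the remaining 7 achievements need at least 2 more chapters (each remaining chapter adds at most 5) — so at least 3 chapters are needed, and 3 is optimal.

3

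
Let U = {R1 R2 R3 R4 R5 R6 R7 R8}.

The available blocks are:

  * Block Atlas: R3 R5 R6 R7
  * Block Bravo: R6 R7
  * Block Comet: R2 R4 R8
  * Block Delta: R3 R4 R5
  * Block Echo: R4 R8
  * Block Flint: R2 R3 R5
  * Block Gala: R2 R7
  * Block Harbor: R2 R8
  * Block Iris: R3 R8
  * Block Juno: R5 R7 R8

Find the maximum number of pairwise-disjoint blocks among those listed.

3

Bravo, Delta, Harbor are pairwise disjoint (Bravo={R6,R7}; Delta={R3,R4,R5}; Harbor={R2,R8}).
Every remaining block overlaps one of these, and no 4 of the listed blocks are pairwise disjoint, so 3 is the maximum.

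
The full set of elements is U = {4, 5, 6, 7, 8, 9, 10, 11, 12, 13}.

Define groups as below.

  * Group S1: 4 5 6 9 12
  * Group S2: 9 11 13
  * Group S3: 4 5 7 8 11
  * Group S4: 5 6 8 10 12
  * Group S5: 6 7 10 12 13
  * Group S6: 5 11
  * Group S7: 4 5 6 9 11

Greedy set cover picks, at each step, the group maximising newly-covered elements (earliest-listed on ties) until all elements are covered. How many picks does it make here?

Greedy: pick S1 (covers 5 new) → pick S3 (covers 3 new) → pick S5 (covers 2 new). Total picks: 3.

3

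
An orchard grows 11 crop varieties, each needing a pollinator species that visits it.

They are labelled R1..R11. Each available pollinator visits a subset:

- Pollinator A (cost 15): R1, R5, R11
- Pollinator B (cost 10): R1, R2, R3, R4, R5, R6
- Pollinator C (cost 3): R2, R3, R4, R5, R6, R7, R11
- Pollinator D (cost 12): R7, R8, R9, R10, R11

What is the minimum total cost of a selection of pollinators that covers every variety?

22

B, D together cover every variety (B ∪ D = {R1, R2, R3, R4, R5, R6, R7, R8, R9, R10, R11}); total cost 10 + 12 = 22.
The greedy pick C, D, B costs 25; no covering selection beats 22.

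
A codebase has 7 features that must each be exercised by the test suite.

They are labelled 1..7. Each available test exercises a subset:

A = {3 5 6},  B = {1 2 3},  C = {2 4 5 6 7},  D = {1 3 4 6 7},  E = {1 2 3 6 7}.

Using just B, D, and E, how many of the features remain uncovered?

1

Union of B, D, E = {1, 2, 3, 4, 6, 7}.
Not covered: 5 — 1 feature.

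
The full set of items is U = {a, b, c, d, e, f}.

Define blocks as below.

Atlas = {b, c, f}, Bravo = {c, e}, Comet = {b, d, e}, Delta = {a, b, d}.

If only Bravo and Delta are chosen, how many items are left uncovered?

Union of Bravo, Delta = {a, b, c, d, e}.
Not covered: f — 1 item.

1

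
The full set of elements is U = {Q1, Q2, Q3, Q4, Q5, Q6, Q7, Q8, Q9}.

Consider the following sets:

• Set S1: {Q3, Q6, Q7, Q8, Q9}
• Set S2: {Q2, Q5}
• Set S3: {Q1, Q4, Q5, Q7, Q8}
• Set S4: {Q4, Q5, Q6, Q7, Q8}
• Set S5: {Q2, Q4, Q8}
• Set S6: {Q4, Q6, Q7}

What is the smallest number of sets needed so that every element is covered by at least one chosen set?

3

S1, S3, and S5 cover everything between them: the union {Q1, Q2, Q3, Q4, Q5, Q6, Q7, Q8, Q9} is all of U.
Only S3 contains Q1, so S3 is forced; the remaining 4 elements need at least 2 more sets (each remaining set adds at most 3) — so at least 3 sets are needed, and 3 is optimal.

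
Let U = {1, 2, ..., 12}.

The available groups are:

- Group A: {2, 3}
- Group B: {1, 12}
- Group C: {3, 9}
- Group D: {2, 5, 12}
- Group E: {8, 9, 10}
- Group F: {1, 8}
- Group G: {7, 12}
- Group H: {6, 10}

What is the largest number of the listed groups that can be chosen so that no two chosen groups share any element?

4

C, F, G, H are pairwise disjoint (C={3,9}; F={1,8}; G={7,12}; H={6,10}).
Every remaining group overlaps one of these, and no 5 of the listed groups are pairwise disjoint, so 4 is the maximum.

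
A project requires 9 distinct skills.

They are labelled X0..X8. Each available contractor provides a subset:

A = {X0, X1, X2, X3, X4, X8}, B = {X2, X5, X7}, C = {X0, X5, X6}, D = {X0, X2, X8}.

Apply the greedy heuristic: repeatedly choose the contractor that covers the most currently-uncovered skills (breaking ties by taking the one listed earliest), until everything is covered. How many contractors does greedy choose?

Greedy: pick A (covers 6 new) → pick B (covers 2 new) → pick C (covers 1 new). Total picks: 3.

3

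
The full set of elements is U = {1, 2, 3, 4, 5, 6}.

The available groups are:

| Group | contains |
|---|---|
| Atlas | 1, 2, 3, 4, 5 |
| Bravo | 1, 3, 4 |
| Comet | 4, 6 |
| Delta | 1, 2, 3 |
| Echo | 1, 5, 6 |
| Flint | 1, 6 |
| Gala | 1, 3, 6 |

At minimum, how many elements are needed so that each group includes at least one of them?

2

H = {1, 6} meets every group (each contains at least one member of H), and |H| = 2.
The groups Comet, Delta are pairwise disjoint, so any hitting set needs a separate element for each — at least 2. Hence 2 is optimal.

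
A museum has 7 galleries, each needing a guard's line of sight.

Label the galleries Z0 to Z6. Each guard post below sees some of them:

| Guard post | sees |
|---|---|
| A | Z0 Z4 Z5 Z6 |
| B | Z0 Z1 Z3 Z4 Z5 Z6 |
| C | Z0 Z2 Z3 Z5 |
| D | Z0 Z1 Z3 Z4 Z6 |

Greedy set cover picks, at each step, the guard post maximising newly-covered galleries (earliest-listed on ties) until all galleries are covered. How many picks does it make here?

2

Greedy: pick B (covers 6 new) → pick C (covers 1 new). Total picks: 2.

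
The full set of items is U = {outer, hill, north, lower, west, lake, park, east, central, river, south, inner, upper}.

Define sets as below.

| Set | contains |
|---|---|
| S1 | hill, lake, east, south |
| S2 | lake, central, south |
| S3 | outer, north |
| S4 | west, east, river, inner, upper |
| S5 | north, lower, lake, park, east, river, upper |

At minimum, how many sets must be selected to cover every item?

5

Take {S1, S2, S3, S4, S5}. Their union is {outer, hill, north, lower, west, lake, park, east, central, river, south, inner, upper}, which is all 13 items.
No 4 of the 5 sets cover everything (all 5 combinations miss at least one item), so 5 is optimal.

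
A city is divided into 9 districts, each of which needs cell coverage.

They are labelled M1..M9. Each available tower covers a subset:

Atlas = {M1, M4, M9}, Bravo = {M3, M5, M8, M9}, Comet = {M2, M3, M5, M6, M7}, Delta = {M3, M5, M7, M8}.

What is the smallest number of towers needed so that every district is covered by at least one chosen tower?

Atlas and Bravo and Comet together: Atlas ∪ Bravo ∪ Comet = {M1, M2, M3, M4, M5, M6, M7, M8, M9} — every district is covered.
Only Atlas contains M1, so Atlas is forced; the remaining 6 districts need at least 2 more towers (each remaining tower adds at most 5) — so at least 3 towers are needed, and 3 is optimal.

3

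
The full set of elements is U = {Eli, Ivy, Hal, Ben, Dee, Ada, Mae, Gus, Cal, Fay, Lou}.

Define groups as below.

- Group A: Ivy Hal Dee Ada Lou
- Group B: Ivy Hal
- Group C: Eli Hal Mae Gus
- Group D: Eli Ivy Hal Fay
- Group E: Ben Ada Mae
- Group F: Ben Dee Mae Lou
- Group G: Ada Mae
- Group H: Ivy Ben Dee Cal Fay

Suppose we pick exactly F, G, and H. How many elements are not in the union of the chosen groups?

3

Union of F, G, H = {Ivy, Ben, Dee, Ada, Mae, Cal, Fay, Lou}.
Not covered: Eli, Hal, Gus — 3 elements.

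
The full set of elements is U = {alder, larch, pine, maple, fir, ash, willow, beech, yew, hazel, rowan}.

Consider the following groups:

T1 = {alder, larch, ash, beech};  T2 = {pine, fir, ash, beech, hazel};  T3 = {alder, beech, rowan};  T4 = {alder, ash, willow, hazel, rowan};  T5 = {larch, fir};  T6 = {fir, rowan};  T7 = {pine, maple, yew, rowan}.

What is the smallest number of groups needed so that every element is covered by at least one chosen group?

4

T1, T2, T4, and T7 cover everything between them: the union {alder, larch, pine, maple, fir, ash, willow, beech, yew, hazel, rowan} is all of U.
No 3 of the 7 groups cover everything (all 35 combinations miss at least one element), so 4 is optimal.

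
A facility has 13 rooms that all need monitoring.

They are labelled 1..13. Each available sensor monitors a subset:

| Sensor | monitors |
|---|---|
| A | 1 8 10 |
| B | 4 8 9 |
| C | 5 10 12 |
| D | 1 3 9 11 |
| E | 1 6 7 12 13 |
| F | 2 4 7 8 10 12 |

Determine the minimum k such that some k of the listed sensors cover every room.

4

Take {C, D, E, F}. Their union is {1, 2, 3, 4, 5, 6, 7, 8, 9, 10, 11, 12, 13}, which is all 13 rooms.
Only C contains 5, so C is forced; the remaining 10 rooms need at least 3 more sensors (each remaining sensor adds at most 4) — so at least 4 sensors are needed, and 4 is optimal.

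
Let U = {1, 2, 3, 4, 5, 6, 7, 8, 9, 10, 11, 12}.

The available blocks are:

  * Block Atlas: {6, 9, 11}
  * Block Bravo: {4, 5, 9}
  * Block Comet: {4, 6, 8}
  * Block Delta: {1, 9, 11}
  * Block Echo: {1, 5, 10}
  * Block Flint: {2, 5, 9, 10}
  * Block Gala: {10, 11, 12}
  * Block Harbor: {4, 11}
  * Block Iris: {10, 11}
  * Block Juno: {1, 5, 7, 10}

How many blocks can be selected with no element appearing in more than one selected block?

Comet, Iris are pairwise disjoint (Comet={4,6,8}; Iris={10,11}).
Every remaining block overlaps one of these, and no 3 of the listed blocks are pairwise disjoint, so 2 is the maximum.

2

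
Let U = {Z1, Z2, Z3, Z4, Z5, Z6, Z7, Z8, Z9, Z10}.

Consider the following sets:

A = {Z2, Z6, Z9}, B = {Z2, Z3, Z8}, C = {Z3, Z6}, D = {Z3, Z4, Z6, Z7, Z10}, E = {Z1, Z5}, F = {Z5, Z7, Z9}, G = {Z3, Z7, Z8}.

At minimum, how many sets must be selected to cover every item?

4

B, D, E, and F cover everything between them: the union {Z1, Z2, Z3, Z4, Z5, Z6, Z7, Z8, Z9, Z10} is all of U.
Only D contains Z4, so D is forced; the remaining 5 items need at least 3 more sets (each remaining set adds at most 2) — so at least 4 sets are needed, and 4 is optimal.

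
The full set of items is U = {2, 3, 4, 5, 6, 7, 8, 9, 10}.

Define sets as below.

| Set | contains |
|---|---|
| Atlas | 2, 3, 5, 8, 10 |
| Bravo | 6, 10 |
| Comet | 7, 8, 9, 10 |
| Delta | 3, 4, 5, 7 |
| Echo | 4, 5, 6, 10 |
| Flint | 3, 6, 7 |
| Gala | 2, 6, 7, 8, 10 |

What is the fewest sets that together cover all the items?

3

Atlas, Comet, and Echo cover everything between them: the union {2, 3, 4, 5, 6, 7, 8, 9, 10} is all of U.
Only Comet contains 9, so Comet is forced; the remaining 5 items need at least 2 more sets (each remaining set adds at most 3) — so at least 3 sets are needed, and 3 is optimal.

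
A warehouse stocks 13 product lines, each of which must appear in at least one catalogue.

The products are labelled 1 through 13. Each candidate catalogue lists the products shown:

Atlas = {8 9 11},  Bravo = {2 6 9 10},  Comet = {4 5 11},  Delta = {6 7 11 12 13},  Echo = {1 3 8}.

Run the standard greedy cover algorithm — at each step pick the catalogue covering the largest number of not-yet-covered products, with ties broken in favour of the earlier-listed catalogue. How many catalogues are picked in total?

Greedy: pick Delta (covers 5 new) → pick Bravo (covers 3 new) → pick Echo (covers 3 new) → pick Comet (covers 2 new). Total picks: 4.

4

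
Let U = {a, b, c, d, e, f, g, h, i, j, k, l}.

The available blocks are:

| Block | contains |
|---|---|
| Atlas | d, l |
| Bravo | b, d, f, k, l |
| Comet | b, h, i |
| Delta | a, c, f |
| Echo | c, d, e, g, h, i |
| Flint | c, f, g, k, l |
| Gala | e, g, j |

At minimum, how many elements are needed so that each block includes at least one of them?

4

Take T = {c, d, e, i}. Each listed block contains at least one of these, so T is a hitting set of size 4.
The blocks Atlas, Comet, Delta, Gala are pairwise disjoint, so any hitting set needs a separate element for each — at least 4. Hence 4 is optimal.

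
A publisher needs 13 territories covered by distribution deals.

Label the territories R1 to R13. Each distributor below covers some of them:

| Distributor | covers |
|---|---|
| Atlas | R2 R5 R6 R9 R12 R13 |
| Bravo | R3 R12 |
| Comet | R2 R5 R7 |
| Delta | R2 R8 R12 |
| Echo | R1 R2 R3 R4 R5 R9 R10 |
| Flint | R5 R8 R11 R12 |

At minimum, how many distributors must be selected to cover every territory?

4

Atlas and Comet and Echo and Flint together: Atlas ∪ Comet ∪ Echo ∪ Flint = {R1, R2, R3, R4, R5, R6, R7, R8, R9, R10, R11, R12, R13} — every territory is covered.
No 3 of the 6 distributors cover everything (all 20 combinations miss at least one territory), so 4 is optimal.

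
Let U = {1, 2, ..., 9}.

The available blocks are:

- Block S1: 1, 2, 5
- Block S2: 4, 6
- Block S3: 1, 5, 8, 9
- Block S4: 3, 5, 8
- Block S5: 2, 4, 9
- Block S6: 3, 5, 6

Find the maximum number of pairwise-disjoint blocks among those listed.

S2, S3 are pairwise disjoint (S2={4,6}; S3={1,5,8,9}).
Every remaining block overlaps one of these, and no 3 of the listed blocks are pairwise disjoint, so 2 is the maximum.

2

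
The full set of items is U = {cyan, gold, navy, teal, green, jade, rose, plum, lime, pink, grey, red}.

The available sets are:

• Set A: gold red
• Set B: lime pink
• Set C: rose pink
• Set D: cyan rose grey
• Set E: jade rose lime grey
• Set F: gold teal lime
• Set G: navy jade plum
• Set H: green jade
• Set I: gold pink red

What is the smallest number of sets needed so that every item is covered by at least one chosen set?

Take {D, F, G, H, I}. Their union is {cyan, gold, navy, teal, green, jade, rose, plum, lime, pink, grey, red}, which is all 12 items.
Only H contains green, so H is forced; the remaining 10 items need at least 4 more sets (each remaining set adds at most 3) — so at least 5 sets are needed, and 5 is optimal.

5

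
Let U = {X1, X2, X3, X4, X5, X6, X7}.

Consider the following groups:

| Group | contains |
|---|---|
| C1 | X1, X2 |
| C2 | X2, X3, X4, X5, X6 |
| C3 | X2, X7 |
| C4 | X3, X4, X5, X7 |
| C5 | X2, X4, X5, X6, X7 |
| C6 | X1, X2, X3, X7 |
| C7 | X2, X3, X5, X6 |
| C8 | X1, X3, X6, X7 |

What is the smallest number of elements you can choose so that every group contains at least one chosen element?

2

The 2 elements {X2, X3} hit every group.
The groups C1, C4 are pairwise disjoint, so any hitting set needs a separate element for each — at least 2. Hence 2 is optimal.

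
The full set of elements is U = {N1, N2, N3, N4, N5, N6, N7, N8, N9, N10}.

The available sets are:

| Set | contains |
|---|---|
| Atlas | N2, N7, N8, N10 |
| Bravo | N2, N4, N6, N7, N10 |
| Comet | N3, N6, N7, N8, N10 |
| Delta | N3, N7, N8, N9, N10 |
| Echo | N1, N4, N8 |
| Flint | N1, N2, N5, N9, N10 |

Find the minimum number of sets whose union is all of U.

3

Take {Bravo, Comet, Flint}. Their union is {N1, N2, N3, N4, N5, N6, N7, N8, N9, N10}, which is all 10 elements.
Only Flint contains N5, so Flint is forced; the remaining 5 elements need at least 2 more sets (each remaining set adds at most 4) — so at least 3 sets are needed, and 3 is optimal.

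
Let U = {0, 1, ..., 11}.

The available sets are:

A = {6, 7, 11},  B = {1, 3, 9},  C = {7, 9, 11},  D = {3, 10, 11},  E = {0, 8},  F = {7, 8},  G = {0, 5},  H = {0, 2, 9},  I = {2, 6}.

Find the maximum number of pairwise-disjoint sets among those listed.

B, F, G, I are pairwise disjoint (B={1,3,9}; F={7,8}; G={0,5}; I={2,6}).
Every remaining set overlaps one of these, and no 5 of the listed sets are pairwise disjoint, so 4 is the maximum.

4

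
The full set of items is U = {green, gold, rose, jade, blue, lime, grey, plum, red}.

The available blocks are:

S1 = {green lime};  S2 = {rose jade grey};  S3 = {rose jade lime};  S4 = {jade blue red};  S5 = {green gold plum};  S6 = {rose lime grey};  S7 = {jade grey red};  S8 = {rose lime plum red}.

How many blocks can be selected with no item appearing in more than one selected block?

3

S4, S5, S6 are pairwise disjoint (S4={jade,blue,red}; S5={green,gold,plum}; S6={rose,lime,grey}).
Every remaining block overlaps one of these, and no 4 of the listed blocks are pairwise disjoint, so 3 is the maximum.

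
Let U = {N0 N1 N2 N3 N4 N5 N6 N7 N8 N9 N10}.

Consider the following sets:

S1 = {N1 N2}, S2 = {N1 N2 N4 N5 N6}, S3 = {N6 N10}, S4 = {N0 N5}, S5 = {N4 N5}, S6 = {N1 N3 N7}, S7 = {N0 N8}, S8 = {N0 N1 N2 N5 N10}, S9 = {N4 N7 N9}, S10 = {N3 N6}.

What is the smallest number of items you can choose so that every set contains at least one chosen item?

4

The 4 items {N0, N1, N4, N6} hit every set.
The sets S1, S4, S9, S10 are pairwise disjoint, so any hitting set needs a separate item for each — at least 4. Hence 4 is optimal.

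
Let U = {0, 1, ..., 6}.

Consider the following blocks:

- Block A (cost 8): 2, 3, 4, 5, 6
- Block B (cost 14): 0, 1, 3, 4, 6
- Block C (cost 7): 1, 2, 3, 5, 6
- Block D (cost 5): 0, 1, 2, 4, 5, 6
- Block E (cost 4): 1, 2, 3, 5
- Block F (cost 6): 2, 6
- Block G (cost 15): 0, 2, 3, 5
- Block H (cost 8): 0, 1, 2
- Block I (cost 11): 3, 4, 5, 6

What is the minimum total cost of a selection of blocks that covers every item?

D, E together cover every item (D ∪ E = {0, 1, 2, 3, 4, 5, 6}); total cost 5 + 4 = 9.
No covering selection has total cost below 9.

9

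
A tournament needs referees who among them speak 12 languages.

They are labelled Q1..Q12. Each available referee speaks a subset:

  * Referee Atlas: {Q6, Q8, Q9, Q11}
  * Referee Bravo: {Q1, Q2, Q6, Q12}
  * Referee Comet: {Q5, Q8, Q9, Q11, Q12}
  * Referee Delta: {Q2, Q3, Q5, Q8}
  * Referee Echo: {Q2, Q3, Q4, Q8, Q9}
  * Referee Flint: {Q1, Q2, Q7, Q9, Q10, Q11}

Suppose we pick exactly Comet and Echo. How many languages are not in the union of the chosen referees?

Union of Comet, Echo = {Q2, Q3, Q4, Q5, Q8, Q9, Q11, Q12}.
Not covered: Q1, Q6, Q7, Q10 — 4 languages.

4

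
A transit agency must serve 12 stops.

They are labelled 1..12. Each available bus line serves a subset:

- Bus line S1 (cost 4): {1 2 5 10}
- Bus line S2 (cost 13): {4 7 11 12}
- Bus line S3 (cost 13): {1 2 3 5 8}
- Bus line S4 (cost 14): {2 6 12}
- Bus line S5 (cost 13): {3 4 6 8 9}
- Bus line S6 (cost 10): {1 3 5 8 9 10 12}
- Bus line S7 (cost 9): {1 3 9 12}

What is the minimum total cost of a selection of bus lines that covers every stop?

30

S1, S2, S5 together cover every stop (S1 ∪ S2 ∪ S5 = {1, 2, 3, 4, 5, 6, 7, 8, 9, 10, 11, 12}); total cost 4 + 13 + 13 = 30.
The greedy pick S1, S6, S2, S5 costs 40; no covering selection beats 30.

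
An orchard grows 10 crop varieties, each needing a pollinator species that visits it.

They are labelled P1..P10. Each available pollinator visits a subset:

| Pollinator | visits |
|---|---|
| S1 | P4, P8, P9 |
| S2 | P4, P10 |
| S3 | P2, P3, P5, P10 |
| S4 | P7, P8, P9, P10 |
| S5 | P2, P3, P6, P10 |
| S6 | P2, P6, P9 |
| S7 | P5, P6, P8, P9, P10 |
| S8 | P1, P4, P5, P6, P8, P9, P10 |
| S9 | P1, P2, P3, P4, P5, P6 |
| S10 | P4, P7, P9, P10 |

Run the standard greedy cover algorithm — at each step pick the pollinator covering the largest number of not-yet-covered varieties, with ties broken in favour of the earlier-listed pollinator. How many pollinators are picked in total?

Greedy: pick S8 (covers 7 new) → pick S3 (covers 2 new) → pick S4 (covers 1 new). Total picks: 3.
(The true minimum cover uses only 2 pollinators, so greedy is not optimal here.)

3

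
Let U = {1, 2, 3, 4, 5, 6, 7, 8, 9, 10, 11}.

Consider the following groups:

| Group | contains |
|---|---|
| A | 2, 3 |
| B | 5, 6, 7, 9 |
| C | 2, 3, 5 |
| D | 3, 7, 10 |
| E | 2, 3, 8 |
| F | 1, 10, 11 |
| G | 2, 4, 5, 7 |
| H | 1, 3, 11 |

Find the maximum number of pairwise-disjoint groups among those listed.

A, B, F are pairwise disjoint (A={2,3}; B={5,6,7,9}; F={1,10,11}).
Every remaining group overlaps one of these, and no 4 of the listed groups are pairwise disjoint, so 3 is the maximum.

3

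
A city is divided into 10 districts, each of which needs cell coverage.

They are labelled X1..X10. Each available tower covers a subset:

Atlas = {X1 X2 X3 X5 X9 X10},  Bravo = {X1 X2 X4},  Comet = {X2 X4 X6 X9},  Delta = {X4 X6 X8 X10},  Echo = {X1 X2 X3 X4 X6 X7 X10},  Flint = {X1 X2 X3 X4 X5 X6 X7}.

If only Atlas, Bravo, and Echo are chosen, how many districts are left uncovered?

1

Union of Atlas, Bravo, Echo = {X1, X2, X3, X4, X5, X6, X7, X9, X10}.
Not covered: X8 — 1 district.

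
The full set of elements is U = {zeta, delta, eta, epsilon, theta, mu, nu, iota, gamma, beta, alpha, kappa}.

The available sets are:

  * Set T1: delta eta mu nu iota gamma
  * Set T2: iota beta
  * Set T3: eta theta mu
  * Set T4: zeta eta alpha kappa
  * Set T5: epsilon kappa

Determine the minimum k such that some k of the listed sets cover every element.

T1 and T2 and T3 and T4 and T5 together: T1 ∪ T2 ∪ T3 ∪ T4 ∪ T5 = {zeta, delta, eta, epsilon, theta, mu, nu, iota, gamma, beta, alpha, kappa} — every element is covered.
No 4 of the 5 sets cover everything (all 5 combinations miss at least one element), so 5 is optimal.

5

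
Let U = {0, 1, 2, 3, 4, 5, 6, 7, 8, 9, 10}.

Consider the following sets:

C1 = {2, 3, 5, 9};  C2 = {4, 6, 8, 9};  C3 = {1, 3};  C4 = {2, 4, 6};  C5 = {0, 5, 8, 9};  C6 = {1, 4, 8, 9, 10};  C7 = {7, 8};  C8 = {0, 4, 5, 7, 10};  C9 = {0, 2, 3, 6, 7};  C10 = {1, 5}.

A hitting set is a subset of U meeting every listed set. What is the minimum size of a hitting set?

Take H = {3, 5, 6, 8}. Each listed set contains at least one of these, so H is a hitting set of size 4.
No choice of 3 items meets every set, so 4 is the minimum.

4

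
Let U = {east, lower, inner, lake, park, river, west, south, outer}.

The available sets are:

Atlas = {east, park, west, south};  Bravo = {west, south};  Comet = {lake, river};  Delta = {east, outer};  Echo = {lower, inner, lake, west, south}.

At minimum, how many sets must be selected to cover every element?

Take {Atlas, Comet, Delta, Echo}. Their union is {east, lower, inner, lake, park, river, west, south, outer}, which is all 9 elements.
No 3 of the 5 sets cover everything (all 10 combinations miss at least one element), so 4 is optimal.

4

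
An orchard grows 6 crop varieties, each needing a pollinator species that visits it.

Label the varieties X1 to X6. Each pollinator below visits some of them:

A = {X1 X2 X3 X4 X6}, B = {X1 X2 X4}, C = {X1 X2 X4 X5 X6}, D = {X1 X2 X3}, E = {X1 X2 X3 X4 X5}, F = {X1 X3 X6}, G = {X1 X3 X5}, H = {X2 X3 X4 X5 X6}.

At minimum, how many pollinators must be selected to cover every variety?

2

Take {C, E}. Their union is {X1, X2, X3, X4, X5, X6}, which is all 6 varieties.
No single pollinator has all 6 varieties (the largest, A, has 5), so 2 is optimal.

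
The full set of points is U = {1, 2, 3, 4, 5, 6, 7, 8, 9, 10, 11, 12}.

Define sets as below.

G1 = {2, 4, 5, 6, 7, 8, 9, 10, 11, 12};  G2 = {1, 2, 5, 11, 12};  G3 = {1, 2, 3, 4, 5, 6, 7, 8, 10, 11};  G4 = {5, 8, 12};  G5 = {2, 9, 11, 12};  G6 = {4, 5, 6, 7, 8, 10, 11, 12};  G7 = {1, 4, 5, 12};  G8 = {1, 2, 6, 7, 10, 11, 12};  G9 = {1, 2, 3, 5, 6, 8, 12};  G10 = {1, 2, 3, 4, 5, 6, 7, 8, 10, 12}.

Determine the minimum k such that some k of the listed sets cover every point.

Take {G5, G10}. Their union is {1, 2, 3, 4, 5, 6, 7, 8, 9, 10, 11, 12}, which is all 12 points.
No single set has all 12 points (the largest, G1, has 10), so 2 is optimal.

2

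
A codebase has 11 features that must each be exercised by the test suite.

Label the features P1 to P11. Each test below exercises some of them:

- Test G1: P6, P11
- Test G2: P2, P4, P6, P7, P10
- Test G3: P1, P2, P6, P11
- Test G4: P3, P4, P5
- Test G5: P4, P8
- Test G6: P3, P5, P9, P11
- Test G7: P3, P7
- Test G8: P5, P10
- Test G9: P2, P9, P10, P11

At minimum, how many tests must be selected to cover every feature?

4

Take {G2, G3, G5, G6}. Their union is {P1, P2, P3, P4, P5, P6, P7, P8, P9, P10, P11}, which is all 11 features.
Only G3 contains P1, so G3 is forced; the remaining 7 features need at least 3 more tests (each remaining test adds at most 3) — so at least 4 tests are needed, and 4 is optimal.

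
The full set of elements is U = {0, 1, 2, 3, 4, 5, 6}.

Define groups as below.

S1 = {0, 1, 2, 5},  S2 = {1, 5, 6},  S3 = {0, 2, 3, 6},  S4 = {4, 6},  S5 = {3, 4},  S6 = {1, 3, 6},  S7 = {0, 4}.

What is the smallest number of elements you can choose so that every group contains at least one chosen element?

3

The 3 elements {0, 3, 6} hit every group.
No choice of 2 elements meets every group, so 3 is the minimum.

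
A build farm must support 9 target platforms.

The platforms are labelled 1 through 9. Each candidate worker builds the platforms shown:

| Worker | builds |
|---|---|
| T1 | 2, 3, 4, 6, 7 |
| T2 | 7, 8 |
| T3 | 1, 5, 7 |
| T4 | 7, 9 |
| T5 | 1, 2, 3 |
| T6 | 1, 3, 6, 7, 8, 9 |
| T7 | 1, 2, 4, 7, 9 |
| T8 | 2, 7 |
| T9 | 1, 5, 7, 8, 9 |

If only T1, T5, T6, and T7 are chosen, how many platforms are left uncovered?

1

Union of T1, T5, T6, T7 = {1, 2, 3, 4, 6, 7, 8, 9}.
Not covered: 5 — 1 platform.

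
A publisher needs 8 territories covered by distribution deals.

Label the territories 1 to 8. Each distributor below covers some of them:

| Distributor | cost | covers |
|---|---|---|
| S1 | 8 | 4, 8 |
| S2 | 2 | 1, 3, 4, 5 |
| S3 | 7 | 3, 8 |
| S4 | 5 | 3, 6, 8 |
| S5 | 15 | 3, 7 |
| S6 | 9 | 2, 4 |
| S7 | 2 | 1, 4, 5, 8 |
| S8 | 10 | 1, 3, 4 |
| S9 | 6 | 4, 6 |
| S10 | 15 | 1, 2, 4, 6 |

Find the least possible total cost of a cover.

S2, S4, S5, S6 together cover every territory (S2 ∪ S4 ∪ S5 ∪ S6 = {1, 2, 3, 4, 5, 6, 7, 8}); total cost 2 + 5 + 15 + 9 = 31.
The greedy pick S2, S7, S4, S6, S5 costs 33; no covering selection beats 31.

31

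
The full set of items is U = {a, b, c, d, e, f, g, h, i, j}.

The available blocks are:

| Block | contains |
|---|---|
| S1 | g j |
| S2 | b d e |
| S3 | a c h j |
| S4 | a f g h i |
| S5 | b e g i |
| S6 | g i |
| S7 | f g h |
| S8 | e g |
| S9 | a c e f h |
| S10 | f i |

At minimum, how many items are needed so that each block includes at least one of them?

T = {e, f, g, h} meets every block (each contains at least one member of T), and |T| = 4.
No choice of 3 items meets every block, so 4 is the minimum.

4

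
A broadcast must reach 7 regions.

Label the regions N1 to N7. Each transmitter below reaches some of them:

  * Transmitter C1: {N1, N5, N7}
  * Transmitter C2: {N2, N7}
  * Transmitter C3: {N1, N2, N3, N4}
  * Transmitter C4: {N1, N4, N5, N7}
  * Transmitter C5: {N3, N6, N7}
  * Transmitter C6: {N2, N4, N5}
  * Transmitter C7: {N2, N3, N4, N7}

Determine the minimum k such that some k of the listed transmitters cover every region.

Take {C3, C4, C5}. Their union is {N1, N2, N3, N4, N5, N6, N7}, which is all 7 regions.
Only C5 contains N6, so C5 is forced; the remaining 4 regions need at least 2 more transmitters (each remaining transmitter adds at most 3) — so at least 3 transmitters are needed, and 3 is optimal.

3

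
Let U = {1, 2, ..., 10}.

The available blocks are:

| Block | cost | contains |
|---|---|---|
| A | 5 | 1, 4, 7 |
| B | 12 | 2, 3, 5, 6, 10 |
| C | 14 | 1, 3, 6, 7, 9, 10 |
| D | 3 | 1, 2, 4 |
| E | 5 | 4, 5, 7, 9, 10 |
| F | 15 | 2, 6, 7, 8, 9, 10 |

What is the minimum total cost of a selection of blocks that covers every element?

30

B, D, F together cover every element (B ∪ D ∪ F = {1, 2, 3, 4, 5, 6, 7, 8, 9, 10}); total cost 12 + 3 + 15 = 30.
The greedy pick D, E, B, F costs 35; no covering selection beats 30.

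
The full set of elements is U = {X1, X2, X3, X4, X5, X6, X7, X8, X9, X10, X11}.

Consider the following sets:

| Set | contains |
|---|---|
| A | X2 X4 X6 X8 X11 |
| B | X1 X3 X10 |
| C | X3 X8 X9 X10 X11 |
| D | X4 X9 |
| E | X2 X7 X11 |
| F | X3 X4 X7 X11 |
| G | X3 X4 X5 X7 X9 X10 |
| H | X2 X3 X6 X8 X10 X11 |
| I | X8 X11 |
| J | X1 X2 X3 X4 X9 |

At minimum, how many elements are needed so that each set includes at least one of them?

T = {X1, X9, X11} meets every set (each contains at least one member of T), and |T| = 3.
The sets B, D, I are pairwise disjoint, so any hitting set needs a separate element for each — at least 3. Hence 3 is optimal.

3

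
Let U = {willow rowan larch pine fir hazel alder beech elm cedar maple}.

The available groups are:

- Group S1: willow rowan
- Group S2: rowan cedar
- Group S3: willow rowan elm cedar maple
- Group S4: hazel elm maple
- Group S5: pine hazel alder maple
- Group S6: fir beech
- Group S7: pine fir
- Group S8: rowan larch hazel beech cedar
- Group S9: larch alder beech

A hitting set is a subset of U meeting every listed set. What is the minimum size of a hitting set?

The 4 items {rowan, fir, alder, elm} hit every group.
The groups S2, S4, S7, S9 are pairwise disjoint, so any hitting set needs a separate item for each — at least 4. Hence 4 is optimal.

4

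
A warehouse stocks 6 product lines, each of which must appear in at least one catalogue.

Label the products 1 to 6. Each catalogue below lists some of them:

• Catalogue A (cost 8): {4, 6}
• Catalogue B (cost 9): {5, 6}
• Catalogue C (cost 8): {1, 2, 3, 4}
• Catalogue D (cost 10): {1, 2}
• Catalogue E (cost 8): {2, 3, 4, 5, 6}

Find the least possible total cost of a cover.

16

C, E together cover every product (C ∪ E = {1, 2, 3, 4, 5, 6}); total cost 8 + 8 = 16.
No covering selection has total cost below 16.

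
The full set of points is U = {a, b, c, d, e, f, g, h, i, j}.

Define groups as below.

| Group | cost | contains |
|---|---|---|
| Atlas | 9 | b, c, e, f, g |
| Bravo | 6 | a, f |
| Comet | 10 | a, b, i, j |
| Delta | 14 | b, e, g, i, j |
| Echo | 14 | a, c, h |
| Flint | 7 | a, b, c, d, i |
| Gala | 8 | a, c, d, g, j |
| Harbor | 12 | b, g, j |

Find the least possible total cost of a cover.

38

Atlas, Echo, Flint, Gala together cover every point (Atlas ∪ Echo ∪ Flint ∪ Gala = {a, b, c, d, e, f, g, h, i, j}); total cost 9 + 14 + 7 + 8 = 38.
No covering selection has total cost below 38.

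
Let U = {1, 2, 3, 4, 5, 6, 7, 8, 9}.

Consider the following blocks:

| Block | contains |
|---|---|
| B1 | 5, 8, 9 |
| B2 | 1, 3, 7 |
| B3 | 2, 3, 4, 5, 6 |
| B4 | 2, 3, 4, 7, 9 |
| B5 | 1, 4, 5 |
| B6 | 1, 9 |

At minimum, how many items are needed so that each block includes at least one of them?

H = {1, 4, 5} meets every block (each contains at least one member of H), and |H| = 3.
No choice of 2 items meets every block, so 3 is the minimum.

3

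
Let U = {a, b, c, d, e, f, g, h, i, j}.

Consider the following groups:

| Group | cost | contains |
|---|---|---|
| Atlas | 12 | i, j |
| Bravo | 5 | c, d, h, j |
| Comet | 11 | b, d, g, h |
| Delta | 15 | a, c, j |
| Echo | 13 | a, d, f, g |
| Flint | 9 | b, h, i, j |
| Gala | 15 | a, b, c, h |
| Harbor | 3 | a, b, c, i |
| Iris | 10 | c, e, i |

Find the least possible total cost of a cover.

31

Bravo, Echo, Harbor, Iris together cover every element (Bravo ∪ Echo ∪ Harbor ∪ Iris = {a, b, c, d, e, f, g, h, i, j}); total cost 5 + 13 + 3 + 10 = 31.
No covering selection has total cost below 31.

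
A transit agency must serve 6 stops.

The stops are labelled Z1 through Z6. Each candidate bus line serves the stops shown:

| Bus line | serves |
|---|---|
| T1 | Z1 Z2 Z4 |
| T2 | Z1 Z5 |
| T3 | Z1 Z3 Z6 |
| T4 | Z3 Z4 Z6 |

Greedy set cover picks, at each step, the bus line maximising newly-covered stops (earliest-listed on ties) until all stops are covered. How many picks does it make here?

Greedy: pick T1 (covers 3 new) → pick T3 (covers 2 new) → pick T2 (covers 1 new). Total picks: 3.

3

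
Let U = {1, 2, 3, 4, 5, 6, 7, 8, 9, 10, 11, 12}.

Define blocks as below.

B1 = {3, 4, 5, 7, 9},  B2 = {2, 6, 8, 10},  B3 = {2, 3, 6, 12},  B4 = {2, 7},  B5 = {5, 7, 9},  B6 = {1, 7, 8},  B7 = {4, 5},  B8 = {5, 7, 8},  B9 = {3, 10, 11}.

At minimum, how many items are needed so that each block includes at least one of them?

The 4 items {4, 6, 7, 11} hit every block.
No choice of 3 items meets every block, so 4 is the minimum.

4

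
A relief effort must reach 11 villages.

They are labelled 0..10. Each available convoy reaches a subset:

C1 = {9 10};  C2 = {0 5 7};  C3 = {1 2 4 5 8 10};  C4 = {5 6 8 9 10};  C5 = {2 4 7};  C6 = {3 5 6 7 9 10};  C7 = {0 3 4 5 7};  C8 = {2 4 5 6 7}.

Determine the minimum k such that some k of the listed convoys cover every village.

C2 and C3 and C6 together: C2 ∪ C3 ∪ C6 = {0, 1, 2, 3, 4, 5, 6, 7, 8, 9, 10} — every village is covered.
Only C3 contains 1, so C3 is forced; the remaining 5 villages need at least 2 more convoys (each remaining convoy adds at most 4) — so at least 3 convoys are needed, and 3 is optimal.

3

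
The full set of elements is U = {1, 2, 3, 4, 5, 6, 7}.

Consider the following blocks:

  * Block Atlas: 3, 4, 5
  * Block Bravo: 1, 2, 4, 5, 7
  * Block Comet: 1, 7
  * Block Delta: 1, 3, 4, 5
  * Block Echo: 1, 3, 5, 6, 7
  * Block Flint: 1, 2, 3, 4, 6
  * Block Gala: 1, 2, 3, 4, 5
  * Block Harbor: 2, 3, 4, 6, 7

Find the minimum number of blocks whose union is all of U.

2

Bravo and Harbor together: Bravo ∪ Harbor = {1, 2, 3, 4, 5, 6, 7} — every element is covered.
No single block has all 7 elements (the largest, Bravo, has 5), so 2 is optimal.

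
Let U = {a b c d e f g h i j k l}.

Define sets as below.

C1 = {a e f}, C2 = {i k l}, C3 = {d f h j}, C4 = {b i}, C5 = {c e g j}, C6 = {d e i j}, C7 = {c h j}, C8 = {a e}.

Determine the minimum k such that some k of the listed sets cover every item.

5

C1, C2, C3, C4, and C5 cover everything between them: the union {a, b, c, d, e, f, g, h, i, j, k, l} is all of U.
No 4 of the 8 sets cover everything (all 70 combinations miss at least one item), so 5 is optimal.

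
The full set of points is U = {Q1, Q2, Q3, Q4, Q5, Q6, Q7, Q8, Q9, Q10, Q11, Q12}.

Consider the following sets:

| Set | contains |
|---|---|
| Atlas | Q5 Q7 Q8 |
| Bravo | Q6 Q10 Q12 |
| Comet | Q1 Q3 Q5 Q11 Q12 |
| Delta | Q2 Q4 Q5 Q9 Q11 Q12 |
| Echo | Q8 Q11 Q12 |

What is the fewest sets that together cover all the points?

Take {Atlas, Bravo, Comet, Delta}. Their union is {Q1, Q2, Q3, Q4, Q5, Q6, Q7, Q8, Q9, Q10, Q11, Q12}, which is all 12 points.
Only Comet contains Q1, so Comet is forced; the remaining 7 points need at least 3 more sets (each remaining set adds at most 3) — so at least 4 sets are needed, and 4 is optimal.

4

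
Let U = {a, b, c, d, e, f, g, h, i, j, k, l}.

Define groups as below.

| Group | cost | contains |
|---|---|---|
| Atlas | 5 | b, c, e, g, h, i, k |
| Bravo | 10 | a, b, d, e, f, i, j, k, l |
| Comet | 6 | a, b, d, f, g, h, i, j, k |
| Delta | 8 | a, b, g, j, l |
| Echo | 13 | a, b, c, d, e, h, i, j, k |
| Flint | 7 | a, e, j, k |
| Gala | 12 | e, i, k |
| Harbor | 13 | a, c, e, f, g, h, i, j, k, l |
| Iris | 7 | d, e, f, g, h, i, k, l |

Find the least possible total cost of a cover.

Atlas, Bravo together cover every point (Atlas ∪ Bravo = {a, b, c, d, e, f, g, h, i, j, k, l}); total cost 5 + 10 = 15.
The greedy pick Comet, Atlas, Iris costs 18; no covering selection beats 15.

15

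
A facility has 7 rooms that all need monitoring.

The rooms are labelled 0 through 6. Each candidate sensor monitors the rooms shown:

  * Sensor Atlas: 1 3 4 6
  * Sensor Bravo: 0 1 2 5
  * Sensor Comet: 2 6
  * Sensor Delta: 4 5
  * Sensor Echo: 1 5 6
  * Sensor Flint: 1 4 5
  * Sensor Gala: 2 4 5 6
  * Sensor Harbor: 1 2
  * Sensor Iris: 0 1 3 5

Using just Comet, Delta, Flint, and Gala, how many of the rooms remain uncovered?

2

Union of Comet, Delta, Flint, Gala = {1, 2, 4, 5, 6}.
Not covered: 0, 3 — 2 rooms.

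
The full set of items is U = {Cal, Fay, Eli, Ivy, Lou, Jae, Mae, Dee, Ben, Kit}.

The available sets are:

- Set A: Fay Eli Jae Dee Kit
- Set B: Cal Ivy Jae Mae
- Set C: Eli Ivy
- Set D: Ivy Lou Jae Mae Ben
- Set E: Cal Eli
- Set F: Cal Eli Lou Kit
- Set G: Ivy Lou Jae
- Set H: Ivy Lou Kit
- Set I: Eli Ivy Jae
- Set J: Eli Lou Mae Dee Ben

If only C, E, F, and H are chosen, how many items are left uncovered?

Union of C, E, F, H = {Cal, Eli, Ivy, Lou, Kit}.
Not covered: Fay, Jae, Mae, Dee, Ben — 5 items.

5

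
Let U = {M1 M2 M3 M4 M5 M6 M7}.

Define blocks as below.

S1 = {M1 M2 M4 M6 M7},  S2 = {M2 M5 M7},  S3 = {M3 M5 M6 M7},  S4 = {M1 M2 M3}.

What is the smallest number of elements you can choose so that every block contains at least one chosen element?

2

Take H = {M1, M7}. Each listed block contains at least one of these, so H is a hitting set of size 2.
No single element lies in every block, so at least 2 are needed and 2 is optimal.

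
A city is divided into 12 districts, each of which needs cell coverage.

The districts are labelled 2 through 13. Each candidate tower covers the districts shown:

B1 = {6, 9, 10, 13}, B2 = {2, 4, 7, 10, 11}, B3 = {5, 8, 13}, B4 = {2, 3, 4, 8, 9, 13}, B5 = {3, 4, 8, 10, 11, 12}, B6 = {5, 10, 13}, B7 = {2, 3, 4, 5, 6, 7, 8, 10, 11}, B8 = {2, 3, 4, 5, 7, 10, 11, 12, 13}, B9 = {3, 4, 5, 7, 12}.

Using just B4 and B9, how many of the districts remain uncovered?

Union of B4, B9 = {2, 3, 4, 5, 7, 8, 9, 12, 13}.
Not covered: 6, 10, 11 — 3 districts.

3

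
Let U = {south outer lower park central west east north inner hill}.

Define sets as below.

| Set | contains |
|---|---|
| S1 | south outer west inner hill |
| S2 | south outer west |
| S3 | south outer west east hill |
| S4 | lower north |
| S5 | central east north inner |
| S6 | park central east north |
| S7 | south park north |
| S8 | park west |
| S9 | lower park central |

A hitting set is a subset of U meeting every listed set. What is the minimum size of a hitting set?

Take H = {south, park, north}. Each listed set contains at least one of these, so H is a hitting set of size 3.
No choice of 2 points meets every set, so 3 is the minimum.

3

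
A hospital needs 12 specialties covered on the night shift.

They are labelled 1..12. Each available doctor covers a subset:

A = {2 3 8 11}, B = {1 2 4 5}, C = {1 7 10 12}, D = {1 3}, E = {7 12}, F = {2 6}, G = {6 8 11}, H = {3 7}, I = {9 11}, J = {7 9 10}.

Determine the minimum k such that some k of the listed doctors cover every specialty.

5

B and E and G and H and J together: B ∪ E ∪ G ∪ H ∪ J = {1, 2, 3, 4, 5, 6, 7, 8, 9, 10, 11, 12} — every specialty is covered.
No 4 of the 10 doctors cover everything (all 210 combinations miss at least one specialty), so 5 is optimal.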